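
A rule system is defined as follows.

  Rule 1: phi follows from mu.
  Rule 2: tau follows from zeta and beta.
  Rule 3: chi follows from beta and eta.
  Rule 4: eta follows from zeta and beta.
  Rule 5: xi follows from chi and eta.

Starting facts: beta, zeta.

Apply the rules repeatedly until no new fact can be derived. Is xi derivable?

Yes

From zeta and beta, Rule 4 gives eta.
beta and eta hold, so chi follows (Rule 3).
From chi and eta, Rule 5 gives xi.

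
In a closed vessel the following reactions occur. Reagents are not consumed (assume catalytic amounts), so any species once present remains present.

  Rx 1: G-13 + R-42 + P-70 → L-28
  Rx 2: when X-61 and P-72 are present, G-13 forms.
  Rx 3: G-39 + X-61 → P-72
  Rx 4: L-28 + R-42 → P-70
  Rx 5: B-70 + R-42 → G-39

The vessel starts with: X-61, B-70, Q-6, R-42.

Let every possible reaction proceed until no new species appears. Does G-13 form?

B-70 and R-42 present → G-39 forms (Rx 5).
G-39 and X-61 present → P-72 forms (Rx 3).
X-61 and P-72 present → G-13 forms (Rx 2).

Yes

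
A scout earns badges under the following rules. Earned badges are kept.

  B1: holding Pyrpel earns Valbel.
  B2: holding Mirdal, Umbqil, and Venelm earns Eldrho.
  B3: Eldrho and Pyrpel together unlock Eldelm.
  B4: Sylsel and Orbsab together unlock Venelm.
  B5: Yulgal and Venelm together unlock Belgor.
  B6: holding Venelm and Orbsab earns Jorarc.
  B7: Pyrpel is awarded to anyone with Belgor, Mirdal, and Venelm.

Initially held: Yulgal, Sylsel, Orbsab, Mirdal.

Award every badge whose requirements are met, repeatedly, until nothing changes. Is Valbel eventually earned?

With Sylsel and Orbsab, Venelm is earned (B4).
With Yulgal and Venelm, Belgor is earned (B5).
With Belgor, Mirdal, and Venelm, Pyrpel is earned (B7).
With Pyrpel, Valbel is earned (B1).

Yes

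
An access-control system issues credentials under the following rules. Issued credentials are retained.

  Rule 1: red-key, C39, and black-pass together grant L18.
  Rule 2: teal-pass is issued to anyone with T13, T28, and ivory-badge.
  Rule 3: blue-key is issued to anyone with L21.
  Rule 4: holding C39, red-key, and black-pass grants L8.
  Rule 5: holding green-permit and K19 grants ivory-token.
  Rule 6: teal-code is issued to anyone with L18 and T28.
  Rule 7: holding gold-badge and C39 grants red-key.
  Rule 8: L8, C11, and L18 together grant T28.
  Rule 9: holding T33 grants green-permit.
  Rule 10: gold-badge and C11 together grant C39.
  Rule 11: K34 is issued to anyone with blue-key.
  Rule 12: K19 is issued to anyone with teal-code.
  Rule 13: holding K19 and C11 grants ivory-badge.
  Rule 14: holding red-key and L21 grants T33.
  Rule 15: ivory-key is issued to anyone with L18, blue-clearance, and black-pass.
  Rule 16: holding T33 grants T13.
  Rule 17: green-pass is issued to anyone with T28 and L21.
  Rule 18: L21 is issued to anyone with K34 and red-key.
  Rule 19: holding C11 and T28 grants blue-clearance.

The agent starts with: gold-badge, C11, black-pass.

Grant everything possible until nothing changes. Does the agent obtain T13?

T13 would need T33 (Rule 16), but T33 is never granted.

No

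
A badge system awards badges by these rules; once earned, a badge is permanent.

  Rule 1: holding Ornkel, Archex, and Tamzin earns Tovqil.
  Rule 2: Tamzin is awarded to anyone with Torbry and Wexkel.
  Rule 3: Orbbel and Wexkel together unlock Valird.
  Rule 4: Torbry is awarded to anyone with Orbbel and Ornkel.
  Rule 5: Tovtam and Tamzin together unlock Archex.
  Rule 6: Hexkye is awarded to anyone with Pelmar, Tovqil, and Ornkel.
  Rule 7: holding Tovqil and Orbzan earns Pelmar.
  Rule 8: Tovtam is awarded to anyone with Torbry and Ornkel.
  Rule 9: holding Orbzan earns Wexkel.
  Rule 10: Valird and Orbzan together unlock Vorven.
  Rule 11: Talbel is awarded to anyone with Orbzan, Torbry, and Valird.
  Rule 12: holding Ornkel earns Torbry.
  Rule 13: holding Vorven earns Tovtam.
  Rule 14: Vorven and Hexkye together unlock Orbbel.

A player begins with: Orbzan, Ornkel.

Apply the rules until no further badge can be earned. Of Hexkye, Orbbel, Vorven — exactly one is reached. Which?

With Orbzan, Wexkel is earned (Rule 9).
With Ornkel, Torbry is earned (Rule 12).
With Torbry and Ornkel, Tovtam is earned (Rule 8).
With Torbry and Wexkel, Tamzin is earned (Rule 2).
With Tovtam and Tamzin, Archex is earned (Rule 5).
With Ornkel, Archex, and Tamzin, Tovqil is earned (Rule 1).
With Tovqil and Orbzan, Pelmar is earned (Rule 7).
With Pelmar, Tovqil, and Ornkel, Hexkye is earned (Rule 6).
Vorven would need Valird and Orbzan (Rule 10), but Valird is never earned. Orbbel would need Vorven and Hexkye (Rule 14), but Vorven is never earned.

Hexkye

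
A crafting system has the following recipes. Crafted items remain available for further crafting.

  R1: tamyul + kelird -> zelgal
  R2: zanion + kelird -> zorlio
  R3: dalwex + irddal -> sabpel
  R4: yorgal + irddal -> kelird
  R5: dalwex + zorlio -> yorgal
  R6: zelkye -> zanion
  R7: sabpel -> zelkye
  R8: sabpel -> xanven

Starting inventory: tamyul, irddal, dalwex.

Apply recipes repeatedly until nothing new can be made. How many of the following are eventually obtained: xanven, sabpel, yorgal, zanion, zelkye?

dalwex + irddal -> sabpel (R3).
Using R8, sabpel makes xanven.
Using R7, sabpel makes zelkye.
Using R6, zelkye makes zanion.
xanven: reached.
sabpel: reached.
yorgal would need dalwex and zorlio (R5), but zorlio is never obtained.
zanion: reached.
zelkye: reached.
Reached: xanven, sabpel, zanion, and zelkye — 4 of the 5.

4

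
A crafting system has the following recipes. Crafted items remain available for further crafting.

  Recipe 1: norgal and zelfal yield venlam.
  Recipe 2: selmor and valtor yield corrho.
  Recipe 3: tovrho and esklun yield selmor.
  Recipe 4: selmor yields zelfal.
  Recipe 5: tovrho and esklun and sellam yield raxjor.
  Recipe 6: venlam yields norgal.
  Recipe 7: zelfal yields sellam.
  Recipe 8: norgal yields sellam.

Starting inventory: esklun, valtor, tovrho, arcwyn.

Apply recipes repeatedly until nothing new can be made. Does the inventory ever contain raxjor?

tovrho and esklun → selmor (Recipe 3).
Using Recipe 4, selmor makes zelfal.
Using Recipe 7, zelfal makes sellam.
tovrho and esklun and sellam → raxjor (Recipe 5).

Yes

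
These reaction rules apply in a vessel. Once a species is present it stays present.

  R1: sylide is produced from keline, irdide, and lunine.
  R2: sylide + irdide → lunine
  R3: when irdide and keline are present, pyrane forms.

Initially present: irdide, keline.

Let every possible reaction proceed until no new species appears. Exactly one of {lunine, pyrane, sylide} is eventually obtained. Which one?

irdide and keline present → pyrane forms (R3).
lunine would need sylide and irdide (R2), but sylide never forms. sylide would need keline, irdide, and lunine (R1), but lunine never forms.

pyrane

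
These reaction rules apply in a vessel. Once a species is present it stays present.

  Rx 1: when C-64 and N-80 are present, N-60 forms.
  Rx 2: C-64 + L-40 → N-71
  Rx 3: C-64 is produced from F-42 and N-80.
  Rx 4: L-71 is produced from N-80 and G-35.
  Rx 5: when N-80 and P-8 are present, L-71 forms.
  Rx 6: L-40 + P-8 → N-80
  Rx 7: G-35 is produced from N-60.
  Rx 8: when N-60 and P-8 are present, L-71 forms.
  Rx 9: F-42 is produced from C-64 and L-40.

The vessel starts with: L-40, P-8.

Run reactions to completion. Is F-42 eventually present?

No

F-42 would need C-64 and L-40 (Rx 9), but C-64 never forms.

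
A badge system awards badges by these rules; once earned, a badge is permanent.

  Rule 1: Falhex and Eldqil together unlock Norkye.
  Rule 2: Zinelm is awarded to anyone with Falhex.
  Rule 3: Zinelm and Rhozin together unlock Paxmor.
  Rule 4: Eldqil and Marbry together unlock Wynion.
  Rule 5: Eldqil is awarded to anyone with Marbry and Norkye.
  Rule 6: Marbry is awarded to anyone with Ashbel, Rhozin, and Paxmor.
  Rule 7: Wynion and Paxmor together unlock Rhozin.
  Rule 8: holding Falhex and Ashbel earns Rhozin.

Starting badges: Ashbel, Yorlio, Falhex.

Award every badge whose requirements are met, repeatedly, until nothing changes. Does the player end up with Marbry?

Yes

With Falhex and Ashbel, Rhozin is earned (Rule 8).
With Falhex, Zinelm is earned (Rule 2).
With Zinelm and Rhozin, Paxmor is earned (Rule 3).
With Ashbel, Rhozin, and Paxmor, Marbry is earned (Rule 6).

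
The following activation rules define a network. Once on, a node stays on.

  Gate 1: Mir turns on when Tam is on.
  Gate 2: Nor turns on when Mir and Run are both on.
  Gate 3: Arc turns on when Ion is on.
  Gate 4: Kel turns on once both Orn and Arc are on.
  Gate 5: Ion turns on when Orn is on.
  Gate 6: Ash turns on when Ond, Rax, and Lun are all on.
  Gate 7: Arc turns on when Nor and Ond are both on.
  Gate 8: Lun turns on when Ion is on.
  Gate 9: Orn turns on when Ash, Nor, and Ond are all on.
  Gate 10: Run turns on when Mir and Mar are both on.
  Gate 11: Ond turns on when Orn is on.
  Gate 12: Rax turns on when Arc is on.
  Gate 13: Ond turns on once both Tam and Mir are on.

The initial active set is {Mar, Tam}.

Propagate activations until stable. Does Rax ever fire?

Tam is on, so Mir turns on (Gate 1).
Mir and Mar are on, so Run turns on (Gate 10).
Gate 13: Tam and Mir on → Ond on.
Gate 2: Mir and Run on → Nor on.
Gate 7: Nor and Ond on → Arc on.
Arc is on, so Rax turns on (Gate 12).

Yes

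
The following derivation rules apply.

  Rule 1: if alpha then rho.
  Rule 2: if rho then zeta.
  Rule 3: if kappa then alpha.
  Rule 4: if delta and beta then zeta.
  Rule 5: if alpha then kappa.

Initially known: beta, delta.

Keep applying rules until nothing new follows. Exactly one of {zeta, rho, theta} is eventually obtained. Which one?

zeta

delta and beta hold, so zeta follows (Rule 4).
rho would need alpha (Rule 1), but alpha is never established. No rule produces theta, and it is not given.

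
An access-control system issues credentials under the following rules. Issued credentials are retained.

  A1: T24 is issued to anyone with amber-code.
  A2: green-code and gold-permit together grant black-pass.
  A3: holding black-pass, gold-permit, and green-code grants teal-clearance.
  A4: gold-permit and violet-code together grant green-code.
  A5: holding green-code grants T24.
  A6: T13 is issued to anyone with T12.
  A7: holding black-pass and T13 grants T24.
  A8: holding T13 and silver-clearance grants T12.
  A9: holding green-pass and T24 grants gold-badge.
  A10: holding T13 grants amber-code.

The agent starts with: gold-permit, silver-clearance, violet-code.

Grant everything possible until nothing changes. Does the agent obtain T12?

No

T12 would need T13 and silver-clearance (A8), but T13 is never granted.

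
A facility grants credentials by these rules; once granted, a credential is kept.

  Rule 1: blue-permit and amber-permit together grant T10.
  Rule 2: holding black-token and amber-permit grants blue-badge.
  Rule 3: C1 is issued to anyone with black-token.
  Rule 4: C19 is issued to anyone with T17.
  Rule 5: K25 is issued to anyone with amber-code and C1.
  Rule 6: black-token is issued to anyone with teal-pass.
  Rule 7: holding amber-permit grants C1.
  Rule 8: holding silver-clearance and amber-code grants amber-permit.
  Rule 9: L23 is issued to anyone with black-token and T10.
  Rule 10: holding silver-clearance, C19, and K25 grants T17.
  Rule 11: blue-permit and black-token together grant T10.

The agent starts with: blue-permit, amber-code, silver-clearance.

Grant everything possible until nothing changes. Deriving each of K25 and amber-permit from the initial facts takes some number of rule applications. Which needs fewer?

amber-permit

amber-permit: Holding silver-clearance and amber-code grants amber-permit (Rule 8). [1 rule application]
K25: Holding silver-clearance and amber-code grants amber-permit (Rule 8). Holding amber-permit grants C1 (Rule 7). Holding amber-code and C1 grants K25 (Rule 5). [3 rule applications]
amber-permit needs fewer.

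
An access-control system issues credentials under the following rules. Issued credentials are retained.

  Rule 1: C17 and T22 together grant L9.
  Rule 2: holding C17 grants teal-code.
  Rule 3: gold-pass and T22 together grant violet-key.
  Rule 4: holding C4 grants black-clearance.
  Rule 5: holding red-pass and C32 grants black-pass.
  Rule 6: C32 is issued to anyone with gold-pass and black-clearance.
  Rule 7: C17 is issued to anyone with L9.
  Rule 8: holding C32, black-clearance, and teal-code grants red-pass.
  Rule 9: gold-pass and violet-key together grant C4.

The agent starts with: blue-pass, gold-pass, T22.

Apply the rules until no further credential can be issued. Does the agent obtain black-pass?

black-pass would need red-pass and C32 (Rule 5), but red-pass is never granted.

No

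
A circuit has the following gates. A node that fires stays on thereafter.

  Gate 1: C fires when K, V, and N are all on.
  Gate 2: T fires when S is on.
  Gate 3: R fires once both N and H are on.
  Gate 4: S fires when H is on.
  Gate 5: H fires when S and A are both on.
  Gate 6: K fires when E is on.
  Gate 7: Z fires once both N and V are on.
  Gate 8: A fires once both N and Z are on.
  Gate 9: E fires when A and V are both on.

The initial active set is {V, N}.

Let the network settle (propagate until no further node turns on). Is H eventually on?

No

H would need S and A (Gate 5), but S never turns on.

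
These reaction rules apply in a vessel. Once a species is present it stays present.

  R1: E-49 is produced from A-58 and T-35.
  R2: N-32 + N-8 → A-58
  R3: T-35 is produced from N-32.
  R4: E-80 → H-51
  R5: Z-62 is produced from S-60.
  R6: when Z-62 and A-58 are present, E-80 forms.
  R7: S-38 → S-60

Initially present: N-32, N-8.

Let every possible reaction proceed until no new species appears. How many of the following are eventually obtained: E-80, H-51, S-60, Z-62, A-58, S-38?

1

N-32 and N-8 present → A-58 forms (R2).
E-80 would need Z-62 and A-58 (R6), but Z-62 never forms.
H-51 would need E-80 (R4), but E-80 never forms.
S-60 would need S-38 (R7), but S-38 never forms.
Z-62 would need S-60 (R5), but S-60 never forms.
A-58: reached.
No rule produces S-38, and it is not given.
Reached: A-58 — 1 of the 6.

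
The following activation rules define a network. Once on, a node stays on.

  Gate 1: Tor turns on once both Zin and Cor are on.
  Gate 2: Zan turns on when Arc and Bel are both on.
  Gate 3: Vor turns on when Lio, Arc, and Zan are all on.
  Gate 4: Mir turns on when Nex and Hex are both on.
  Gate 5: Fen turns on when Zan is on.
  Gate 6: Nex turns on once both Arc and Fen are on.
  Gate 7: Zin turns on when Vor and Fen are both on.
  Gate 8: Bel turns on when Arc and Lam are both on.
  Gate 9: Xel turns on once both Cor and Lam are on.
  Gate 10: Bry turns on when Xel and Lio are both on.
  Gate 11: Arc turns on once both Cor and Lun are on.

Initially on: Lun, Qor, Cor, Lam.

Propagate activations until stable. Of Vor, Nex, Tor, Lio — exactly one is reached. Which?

Nex

Gate 11: Cor and Lun on → Arc on.
Gate 8: Arc and Lam on → Bel on.
Arc and Bel are on, so Zan turns on (Gate 2).
Zan is on, so Fen turns on (Gate 5).
Gate 6: Arc and Fen on → Nex on.
Tor would need Zin and Cor (Gate 1), but Zin never turns on. No rule produces Lio, and it is not given. Vor would need Lio, Arc, and Zan (Gate 3), but Lio never turns on.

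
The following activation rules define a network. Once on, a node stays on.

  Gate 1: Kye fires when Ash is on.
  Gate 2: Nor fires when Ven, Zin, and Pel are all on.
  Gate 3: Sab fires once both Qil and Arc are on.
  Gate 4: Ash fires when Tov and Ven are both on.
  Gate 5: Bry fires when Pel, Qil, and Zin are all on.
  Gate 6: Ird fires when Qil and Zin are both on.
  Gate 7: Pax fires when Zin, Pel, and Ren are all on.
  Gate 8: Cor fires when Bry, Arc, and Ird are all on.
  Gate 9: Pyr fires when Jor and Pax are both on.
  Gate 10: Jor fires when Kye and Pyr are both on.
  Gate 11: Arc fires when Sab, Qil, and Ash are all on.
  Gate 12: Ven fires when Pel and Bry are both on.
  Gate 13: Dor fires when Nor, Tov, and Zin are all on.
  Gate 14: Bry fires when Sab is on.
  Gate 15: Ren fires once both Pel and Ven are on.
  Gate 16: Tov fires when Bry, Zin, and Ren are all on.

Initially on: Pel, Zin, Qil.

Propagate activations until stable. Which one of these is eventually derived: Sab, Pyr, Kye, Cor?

Gate 5: Pel, Qil, and Zin on → Bry on.
Gate 12: Pel and Bry on → Ven on.
Gate 15: Pel and Ven on → Ren on.
Bry, Zin, and Ren are on, so Tov fires (Gate 16).
Tov and Ven are on, so Ash fires (Gate 4).
Gate 1: Ash on → Kye on.
Sab would need Qil and Arc (Gate 3), but Arc never turns on. Cor would need Bry, Arc, and Ird (Gate 8), but Arc never turns on. Pyr would need Jor and Pax (Gate 9), but Jor never turns on.

Kye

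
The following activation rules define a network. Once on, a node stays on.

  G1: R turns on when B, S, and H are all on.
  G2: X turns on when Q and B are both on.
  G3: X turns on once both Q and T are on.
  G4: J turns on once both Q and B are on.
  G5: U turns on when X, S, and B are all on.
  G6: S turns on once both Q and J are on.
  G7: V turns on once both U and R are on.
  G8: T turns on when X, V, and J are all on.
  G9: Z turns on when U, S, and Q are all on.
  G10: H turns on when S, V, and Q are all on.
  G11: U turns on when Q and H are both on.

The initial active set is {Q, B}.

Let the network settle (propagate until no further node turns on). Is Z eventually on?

Yes

G2: Q and B on → X on.
G4: Q and B on → J on.
G6: Q and J on → S on.
X, S, and B are on, so U turns on (G5).
G9: U, S, and Q on → Z on.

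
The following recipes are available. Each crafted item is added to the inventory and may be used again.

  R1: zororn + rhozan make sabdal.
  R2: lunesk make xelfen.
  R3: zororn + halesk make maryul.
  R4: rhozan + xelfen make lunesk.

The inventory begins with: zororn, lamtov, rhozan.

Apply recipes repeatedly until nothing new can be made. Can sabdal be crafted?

Using R1, zororn and rhozan make sabdal.

Yes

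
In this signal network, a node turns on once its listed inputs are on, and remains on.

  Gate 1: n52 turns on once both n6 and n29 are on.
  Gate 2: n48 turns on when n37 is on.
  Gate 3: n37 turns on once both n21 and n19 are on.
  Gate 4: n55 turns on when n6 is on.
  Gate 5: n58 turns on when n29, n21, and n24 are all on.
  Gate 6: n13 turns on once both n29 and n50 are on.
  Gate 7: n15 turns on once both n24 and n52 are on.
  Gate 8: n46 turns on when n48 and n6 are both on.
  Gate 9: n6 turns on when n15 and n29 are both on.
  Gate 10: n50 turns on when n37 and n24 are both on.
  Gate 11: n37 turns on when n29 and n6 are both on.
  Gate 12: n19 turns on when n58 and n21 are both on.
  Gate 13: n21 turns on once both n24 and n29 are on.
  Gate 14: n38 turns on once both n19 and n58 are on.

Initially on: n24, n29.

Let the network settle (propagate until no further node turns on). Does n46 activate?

n46 would need n48 and n6 (Gate 8), but n6 never turns on.

No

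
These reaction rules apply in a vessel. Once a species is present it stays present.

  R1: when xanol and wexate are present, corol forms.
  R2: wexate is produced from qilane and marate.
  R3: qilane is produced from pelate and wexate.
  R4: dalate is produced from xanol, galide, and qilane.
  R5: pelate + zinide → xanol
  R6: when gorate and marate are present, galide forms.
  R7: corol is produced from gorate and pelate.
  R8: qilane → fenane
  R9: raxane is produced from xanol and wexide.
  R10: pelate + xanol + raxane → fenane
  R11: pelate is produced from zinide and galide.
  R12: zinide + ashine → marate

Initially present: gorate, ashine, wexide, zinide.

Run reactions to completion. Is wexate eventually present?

wexate would need qilane and marate (R2), but qilane never forms.

No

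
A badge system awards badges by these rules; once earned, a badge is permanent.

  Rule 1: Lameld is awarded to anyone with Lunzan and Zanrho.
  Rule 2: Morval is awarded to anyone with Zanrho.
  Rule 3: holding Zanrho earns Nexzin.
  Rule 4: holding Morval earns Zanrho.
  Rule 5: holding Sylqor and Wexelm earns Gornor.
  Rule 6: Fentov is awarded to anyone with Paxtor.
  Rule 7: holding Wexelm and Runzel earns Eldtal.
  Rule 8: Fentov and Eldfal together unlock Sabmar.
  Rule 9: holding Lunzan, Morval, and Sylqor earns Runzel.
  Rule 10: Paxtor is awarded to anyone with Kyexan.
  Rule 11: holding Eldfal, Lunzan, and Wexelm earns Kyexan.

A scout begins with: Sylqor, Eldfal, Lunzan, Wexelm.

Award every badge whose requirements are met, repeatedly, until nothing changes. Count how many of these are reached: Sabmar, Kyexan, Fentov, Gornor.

With Eldfal, Lunzan, and Wexelm, Kyexan is earned (Rule 11).
With Sylqor and Wexelm, Gornor is earned (Rule 5).
With Kyexan, Paxtor is earned (Rule 10).
With Paxtor, Fentov is earned (Rule 6).
With Fentov and Eldfal, Sabmar is earned (Rule 8).
Sabmar: reached.
Kyexan: reached.
Fentov: reached.
Gornor: reached.
All 4 are reached.

4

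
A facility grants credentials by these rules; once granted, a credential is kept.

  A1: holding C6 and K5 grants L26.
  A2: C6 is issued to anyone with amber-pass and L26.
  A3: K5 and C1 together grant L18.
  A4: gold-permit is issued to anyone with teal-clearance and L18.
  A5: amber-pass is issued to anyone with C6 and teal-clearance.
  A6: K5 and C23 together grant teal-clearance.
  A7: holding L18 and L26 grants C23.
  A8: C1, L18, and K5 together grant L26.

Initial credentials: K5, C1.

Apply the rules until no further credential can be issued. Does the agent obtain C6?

C6 would need amber-pass and L26 (A2), but amber-pass is never granted.

No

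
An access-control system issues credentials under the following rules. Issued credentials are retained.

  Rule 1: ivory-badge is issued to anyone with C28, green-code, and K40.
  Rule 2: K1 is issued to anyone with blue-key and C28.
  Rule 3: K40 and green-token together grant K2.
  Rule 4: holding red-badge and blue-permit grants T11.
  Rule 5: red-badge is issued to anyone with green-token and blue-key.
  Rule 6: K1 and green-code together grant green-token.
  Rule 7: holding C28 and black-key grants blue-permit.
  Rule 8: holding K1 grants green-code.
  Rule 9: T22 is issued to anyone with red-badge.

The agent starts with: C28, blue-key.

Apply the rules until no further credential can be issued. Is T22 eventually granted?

Holding blue-key and C28 grants K1 (Rule 2).
Holding K1 grants green-code (Rule 8).
Holding K1 and green-code grants green-token (Rule 6).
Holding green-token and blue-key grants red-badge (Rule 5).
Holding red-badge grants T22 (Rule 9).

Yes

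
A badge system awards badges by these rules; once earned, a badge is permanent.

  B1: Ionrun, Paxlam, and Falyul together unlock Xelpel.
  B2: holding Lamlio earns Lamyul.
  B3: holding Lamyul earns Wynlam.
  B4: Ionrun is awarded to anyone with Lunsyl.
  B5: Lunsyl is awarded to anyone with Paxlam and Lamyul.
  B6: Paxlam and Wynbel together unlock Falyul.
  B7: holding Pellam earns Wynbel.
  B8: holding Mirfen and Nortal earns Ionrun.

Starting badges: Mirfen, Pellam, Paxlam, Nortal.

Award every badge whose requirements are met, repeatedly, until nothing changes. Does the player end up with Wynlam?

Wynlam would need Lamyul (B3), but Lamyul is never earned.

No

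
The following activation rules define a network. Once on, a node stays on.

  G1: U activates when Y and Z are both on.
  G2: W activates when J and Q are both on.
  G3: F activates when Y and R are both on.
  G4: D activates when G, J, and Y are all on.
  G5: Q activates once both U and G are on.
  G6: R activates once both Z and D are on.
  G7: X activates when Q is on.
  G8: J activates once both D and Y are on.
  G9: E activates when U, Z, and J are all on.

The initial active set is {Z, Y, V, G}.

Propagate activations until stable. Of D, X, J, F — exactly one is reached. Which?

G1: Y and Z on → U on.
U and G are on, so Q activates (G5).
Q is on, so X activates (G7).
J would need D and Y (G8), but D never turns on. F would need Y and R (G3), but R never turns on. D would need G, J, and Y (G4), but J never turns on.

X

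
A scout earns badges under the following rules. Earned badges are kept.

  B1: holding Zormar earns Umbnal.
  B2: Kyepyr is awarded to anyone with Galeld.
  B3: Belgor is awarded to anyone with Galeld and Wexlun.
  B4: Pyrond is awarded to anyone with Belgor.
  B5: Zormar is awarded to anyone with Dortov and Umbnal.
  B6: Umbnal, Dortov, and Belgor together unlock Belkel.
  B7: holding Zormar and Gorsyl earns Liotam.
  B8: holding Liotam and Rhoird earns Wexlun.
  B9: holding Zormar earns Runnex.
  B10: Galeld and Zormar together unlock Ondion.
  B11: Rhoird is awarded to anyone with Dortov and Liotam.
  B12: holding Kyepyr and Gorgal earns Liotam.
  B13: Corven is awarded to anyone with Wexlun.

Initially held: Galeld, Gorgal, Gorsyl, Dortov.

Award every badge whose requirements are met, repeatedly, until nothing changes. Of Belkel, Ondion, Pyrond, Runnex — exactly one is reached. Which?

With Galeld, Kyepyr is earned (B2).
With Kyepyr and Gorgal, Liotam is earned (B12).
With Dortov and Liotam, Rhoird is earned (B11).
With Liotam and Rhoird, Wexlun is earned (B8).
With Galeld and Wexlun, Belgor is earned (B3).
With Belgor, Pyrond is earned (B4).
Runnex would need Zormar (B9), but Zormar is never earned. Belkel would need Umbnal, Dortov, and Belgor (B6), but Umbnal is never earned. Ondion would need Galeld and Zormar (B10), but Zormar is never earned.

Pyrond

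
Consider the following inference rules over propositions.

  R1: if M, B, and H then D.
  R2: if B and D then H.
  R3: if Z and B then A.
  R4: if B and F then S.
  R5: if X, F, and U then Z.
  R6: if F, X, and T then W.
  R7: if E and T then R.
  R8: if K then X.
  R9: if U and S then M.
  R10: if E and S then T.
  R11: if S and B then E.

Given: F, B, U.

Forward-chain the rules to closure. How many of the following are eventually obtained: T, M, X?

B and F hold, so S follows (R4).
From S and B, R11 gives E.
From U and S, R9 gives M.
From E and S, R10 gives T.
T: reached.
M: reached.
X would need K (R8), but K is never established.
Reached: T and M — 2 of the 3.

2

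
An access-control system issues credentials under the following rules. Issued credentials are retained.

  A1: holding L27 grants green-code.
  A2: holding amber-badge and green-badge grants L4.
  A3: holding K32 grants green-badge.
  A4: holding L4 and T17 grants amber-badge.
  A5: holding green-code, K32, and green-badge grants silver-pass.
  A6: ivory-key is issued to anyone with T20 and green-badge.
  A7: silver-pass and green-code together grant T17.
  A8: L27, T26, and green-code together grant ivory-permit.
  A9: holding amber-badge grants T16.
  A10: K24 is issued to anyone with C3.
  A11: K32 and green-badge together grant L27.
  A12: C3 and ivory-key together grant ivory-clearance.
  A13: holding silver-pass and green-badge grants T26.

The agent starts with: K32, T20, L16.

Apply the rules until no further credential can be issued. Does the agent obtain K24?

No

K24 would need C3 (A10), but C3 is never granted.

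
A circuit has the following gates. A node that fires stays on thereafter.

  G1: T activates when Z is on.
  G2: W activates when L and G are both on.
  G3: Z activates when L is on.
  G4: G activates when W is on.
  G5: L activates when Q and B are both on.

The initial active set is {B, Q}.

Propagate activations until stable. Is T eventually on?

Yes

Q and B are on, so L activates (G5).
L is on, so Z activates (G3).
Z is on, so T activates (G1).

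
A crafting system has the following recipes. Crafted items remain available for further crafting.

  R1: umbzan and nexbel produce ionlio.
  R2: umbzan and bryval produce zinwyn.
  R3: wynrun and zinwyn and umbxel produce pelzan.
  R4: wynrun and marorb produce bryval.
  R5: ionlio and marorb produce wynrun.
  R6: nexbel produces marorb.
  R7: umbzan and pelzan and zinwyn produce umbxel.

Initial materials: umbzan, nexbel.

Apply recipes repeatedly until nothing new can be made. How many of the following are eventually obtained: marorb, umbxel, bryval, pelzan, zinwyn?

Using R1, umbzan and nexbel make ionlio.
Using R6, nexbel makes marorb.
Using R5, ionlio and marorb make wynrun.
Using R4, wynrun and marorb make bryval.
Using R2, umbzan and bryval make zinwyn.
marorb: reached.
umbxel would need umbzan, pelzan, and zinwyn (R7), but pelzan is never obtained.
bryval: reached.
pelzan would need wynrun, zinwyn, and umbxel (R3), but umbxel is never obtained.
zinwyn: reached.
Reached: marorb, bryval, and zinwyn — 3 of the 5.

3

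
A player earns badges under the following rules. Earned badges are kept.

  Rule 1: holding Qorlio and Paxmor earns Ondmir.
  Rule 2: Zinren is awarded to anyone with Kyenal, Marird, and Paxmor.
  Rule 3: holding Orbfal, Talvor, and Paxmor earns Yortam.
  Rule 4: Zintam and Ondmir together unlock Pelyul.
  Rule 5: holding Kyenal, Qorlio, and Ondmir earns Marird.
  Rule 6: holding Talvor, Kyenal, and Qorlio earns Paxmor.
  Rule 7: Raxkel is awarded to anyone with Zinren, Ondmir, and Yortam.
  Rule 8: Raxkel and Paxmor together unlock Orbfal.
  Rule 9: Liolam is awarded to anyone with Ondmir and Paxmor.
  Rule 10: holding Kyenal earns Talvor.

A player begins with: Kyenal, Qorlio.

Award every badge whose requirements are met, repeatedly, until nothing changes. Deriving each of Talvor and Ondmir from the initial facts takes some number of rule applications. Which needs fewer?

Talvor: With Kyenal, Talvor is earned (Rule 10). [1 rule application]
Ondmir: With Kyenal, Talvor is earned (Rule 10). With Talvor, Kyenal, and Qorlio, Paxmor is earned (Rule 6). With Qorlio and Paxmor, Ondmir is earned (Rule 1). [3 rule applications]
Talvor needs fewer.

Talvor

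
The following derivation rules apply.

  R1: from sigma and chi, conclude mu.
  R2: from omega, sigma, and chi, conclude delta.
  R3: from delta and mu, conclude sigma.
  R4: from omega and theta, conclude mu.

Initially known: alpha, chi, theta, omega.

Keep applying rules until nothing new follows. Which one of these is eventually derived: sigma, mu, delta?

omega and theta hold, so mu follows (R4).
sigma would need delta and mu (R3), but delta is never established. delta would need omega, sigma, and chi (R2), but sigma is never established.

mu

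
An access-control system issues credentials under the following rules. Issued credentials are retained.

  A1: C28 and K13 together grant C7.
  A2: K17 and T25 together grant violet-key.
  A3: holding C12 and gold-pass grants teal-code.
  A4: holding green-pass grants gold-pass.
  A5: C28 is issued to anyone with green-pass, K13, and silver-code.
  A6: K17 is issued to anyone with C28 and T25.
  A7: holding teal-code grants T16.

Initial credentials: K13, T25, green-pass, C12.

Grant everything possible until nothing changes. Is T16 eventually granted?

Yes

Holding green-pass grants gold-pass (A4).
Holding C12 and gold-pass grants teal-code (A3).
Holding teal-code grants T16 (A7).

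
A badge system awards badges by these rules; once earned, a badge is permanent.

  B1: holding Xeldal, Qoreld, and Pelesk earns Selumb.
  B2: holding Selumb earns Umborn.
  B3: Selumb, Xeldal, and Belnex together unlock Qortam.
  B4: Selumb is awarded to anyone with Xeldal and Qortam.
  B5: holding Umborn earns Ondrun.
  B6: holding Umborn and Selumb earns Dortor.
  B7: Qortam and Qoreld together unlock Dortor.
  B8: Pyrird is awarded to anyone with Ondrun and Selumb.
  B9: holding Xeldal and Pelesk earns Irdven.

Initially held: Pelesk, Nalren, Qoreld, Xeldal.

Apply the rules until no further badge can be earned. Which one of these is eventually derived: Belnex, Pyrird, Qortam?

Pyrird

With Xeldal, Qoreld, and Pelesk, Selumb is earned (B1).
With Selumb, Umborn is earned (B2).
With Umborn, Ondrun is earned (B5).
With Ondrun and Selumb, Pyrird is earned (B8).
No rule produces Belnex, and it is not given. Qortam would need Selumb, Xeldal, and Belnex (B3), but Belnex is never earned.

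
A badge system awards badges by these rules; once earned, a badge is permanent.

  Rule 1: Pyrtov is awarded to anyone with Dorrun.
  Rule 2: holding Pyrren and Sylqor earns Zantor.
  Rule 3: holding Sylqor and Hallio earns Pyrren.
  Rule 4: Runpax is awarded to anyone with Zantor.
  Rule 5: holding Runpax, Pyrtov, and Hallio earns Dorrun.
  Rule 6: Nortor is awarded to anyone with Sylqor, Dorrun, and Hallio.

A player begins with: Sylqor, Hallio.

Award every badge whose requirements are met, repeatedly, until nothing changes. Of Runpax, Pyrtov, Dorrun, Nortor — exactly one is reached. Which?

Runpax

With Sylqor and Hallio, Pyrren is earned (Rule 3).
With Pyrren and Sylqor, Zantor is earned (Rule 2).
With Zantor, Runpax is earned (Rule 4).
Nortor would need Sylqor, Dorrun, and Hallio (Rule 6), but Dorrun is never earned. Pyrtov would need Dorrun (Rule 1), but Dorrun is never earned. Dorrun would need Runpax, Pyrtov, and Hallio (Rule 5), but Pyrtov is never earned.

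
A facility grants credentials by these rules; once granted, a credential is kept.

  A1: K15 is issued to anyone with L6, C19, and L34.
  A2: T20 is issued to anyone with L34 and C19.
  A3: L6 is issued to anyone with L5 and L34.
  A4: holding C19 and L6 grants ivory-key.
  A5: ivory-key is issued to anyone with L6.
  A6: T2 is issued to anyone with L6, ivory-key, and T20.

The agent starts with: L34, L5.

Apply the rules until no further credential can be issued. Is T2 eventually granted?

No

T2 would need L6, ivory-key, and T20 (A6), but T20 is never granted.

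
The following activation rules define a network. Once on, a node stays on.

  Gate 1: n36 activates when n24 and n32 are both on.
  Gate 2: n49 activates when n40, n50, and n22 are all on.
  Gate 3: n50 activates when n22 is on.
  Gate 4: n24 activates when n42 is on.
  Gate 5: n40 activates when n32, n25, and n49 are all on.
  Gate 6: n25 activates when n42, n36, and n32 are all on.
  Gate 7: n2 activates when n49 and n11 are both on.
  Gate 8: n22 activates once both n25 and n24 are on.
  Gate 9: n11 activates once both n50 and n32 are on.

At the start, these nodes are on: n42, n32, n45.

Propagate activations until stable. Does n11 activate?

Gate 4: n42 on → n24 on.
n24 and n32 are on, so n36 activates (Gate 1).
Gate 6: n42, n36, and n32 on → n25 on.
n25 and n24 are on, so n22 activates (Gate 8).
Gate 3: n22 on → n50 on.
Gate 9: n50 and n32 on → n11 on.

Yes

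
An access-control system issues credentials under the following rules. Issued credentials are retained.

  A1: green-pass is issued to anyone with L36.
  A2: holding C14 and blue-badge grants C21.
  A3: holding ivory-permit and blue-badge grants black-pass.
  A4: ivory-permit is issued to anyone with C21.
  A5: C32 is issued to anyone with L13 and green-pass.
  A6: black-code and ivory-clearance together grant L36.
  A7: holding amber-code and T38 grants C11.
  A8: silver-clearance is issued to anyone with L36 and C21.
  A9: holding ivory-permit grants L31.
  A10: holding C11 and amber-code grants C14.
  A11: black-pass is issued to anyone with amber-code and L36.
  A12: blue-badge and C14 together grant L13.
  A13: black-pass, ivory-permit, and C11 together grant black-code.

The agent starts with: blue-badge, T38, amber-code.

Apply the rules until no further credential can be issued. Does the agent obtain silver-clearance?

No

silver-clearance would need L36 and C21 (A8), but L36 is never granted.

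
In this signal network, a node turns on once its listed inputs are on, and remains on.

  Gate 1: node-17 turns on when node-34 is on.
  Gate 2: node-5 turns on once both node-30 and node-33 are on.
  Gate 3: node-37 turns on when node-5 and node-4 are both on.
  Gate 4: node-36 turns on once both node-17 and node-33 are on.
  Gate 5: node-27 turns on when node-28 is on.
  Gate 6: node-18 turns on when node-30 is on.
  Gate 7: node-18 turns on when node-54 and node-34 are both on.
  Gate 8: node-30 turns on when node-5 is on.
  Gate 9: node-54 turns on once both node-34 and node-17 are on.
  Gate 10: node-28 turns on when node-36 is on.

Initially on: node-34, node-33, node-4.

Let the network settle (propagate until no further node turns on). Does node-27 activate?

Yes

node-34 is on, so node-17 turns on (Gate 1).
Gate 4: node-17 and node-33 on → node-36 on.
Gate 10: node-36 on → node-28 on.
node-28 is on, so node-27 turns on (Gate 5).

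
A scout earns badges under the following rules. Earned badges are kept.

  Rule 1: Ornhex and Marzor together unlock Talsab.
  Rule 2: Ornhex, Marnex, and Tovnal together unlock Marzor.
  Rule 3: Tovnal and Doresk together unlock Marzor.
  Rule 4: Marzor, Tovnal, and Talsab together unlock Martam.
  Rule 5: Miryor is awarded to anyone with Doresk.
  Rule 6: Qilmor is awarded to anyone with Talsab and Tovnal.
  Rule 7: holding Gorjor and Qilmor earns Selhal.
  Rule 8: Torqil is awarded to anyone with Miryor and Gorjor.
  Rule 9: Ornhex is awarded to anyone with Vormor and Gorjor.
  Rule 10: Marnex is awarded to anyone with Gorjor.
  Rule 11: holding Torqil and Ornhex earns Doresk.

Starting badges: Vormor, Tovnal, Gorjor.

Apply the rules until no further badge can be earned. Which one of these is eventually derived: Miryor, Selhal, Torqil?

Selhal

With Vormor and Gorjor, Ornhex is earned (Rule 9).
With Gorjor, Marnex is earned (Rule 10).
With Ornhex, Marnex, and Tovnal, Marzor is earned (Rule 2).
With Ornhex and Marzor, Talsab is earned (Rule 1).
With Talsab and Tovnal, Qilmor is earned (Rule 6).
With Gorjor and Qilmor, Selhal is earned (Rule 7).
Miryor would need Doresk (Rule 5), but Doresk is never earned. Torqil would need Miryor and Gorjor (Rule 8), but Miryor is never earned.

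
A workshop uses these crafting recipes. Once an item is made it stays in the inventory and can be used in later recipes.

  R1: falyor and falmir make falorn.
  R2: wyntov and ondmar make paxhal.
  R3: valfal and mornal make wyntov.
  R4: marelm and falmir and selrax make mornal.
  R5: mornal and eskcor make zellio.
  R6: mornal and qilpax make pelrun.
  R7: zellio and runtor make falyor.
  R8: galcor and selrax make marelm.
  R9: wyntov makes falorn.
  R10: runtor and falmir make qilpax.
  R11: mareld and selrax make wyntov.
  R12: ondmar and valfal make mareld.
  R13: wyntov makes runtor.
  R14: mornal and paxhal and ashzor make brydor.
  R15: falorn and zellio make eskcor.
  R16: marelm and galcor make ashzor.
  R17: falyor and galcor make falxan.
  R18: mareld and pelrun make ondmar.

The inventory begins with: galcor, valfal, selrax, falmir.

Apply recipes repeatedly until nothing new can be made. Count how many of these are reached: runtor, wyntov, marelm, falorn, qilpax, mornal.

6

galcor and selrax → marelm (R8).
marelm and falmir and selrax → mornal (R4).
valfal and mornal → wyntov (R3).
Using R9, wyntov makes falorn.
Using R13, wyntov makes runtor.
runtor and falmir → qilpax (R10).
runtor: reached.
wyntov: reached.
marelm: reached.
falorn: reached.
qilpax: reached.
mornal: reached.
All 6 are reached.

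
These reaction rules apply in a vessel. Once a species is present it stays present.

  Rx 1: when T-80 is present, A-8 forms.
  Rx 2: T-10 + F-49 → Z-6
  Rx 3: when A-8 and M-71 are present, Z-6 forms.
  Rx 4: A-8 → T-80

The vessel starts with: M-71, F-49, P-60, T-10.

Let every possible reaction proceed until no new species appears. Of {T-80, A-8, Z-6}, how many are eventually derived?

1

T-10 and F-49 present → Z-6 forms (Rx 2).
T-80 would need A-8 (Rx 4), but A-8 never forms.
A-8 would need T-80 (Rx 1), but T-80 never forms.
Z-6: reached.
Reached: Z-6 — 1 of the 3.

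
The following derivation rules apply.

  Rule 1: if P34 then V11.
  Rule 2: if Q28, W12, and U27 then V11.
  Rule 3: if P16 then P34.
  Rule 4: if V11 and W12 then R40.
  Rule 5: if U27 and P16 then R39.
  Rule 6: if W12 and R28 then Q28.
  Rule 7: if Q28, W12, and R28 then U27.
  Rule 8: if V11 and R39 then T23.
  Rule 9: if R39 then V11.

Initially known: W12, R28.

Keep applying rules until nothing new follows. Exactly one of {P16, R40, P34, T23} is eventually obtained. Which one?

W12 and R28 hold, so Q28 follows (Rule 6).
From Q28, W12, and R28, Rule 7 gives U27.
From Q28, W12, and U27, Rule 2 gives V11.
From V11 and W12, Rule 4 gives R40.
No rule produces P16, and it is not given. P34 would need P16 (Rule 3), but P16 is never established. T23 would need V11 and R39 (Rule 8), but R39 is never established.

R40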